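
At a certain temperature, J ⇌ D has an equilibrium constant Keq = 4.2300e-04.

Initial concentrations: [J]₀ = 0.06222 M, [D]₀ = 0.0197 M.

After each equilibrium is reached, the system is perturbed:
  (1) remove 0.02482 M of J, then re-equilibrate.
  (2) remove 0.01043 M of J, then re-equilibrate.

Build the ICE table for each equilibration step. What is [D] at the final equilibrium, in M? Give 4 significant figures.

Q₀ = 0.3166 vs Keq = 4.2300e-04 ⇒ Q>K, reverse
Step 1:
                  J         D
  Initial   0.06222    0.0197
  Change    0.01967  -0.01967
  Equil     0.08189 3.4638e-05
  solve Keq expr → x = -0.01967; check Q = 4.2300e-04
Then remove 0.02482 M of J.
Step 2:
                  J         D
  Initial   0.05707 3.4638e-05
  Change  1.0494e-05 -1.0494e-05
  Equil     0.05708 2.4143e-05
  solve Keq expr → x = -1.0494e-05; check Q = 4.2300e-04
Then remove 0.01043 M of J.
Step 3:
                  J         D
  Initial   0.04665 2.4143e-05
  Change  4.4100e-06 -4.4100e-06
  Equil     0.04665 1.9733e-05
  solve Keq expr → x = -4.4100e-06; check Q = 4.2300e-04

[D]_eq = 1.9733e-05 M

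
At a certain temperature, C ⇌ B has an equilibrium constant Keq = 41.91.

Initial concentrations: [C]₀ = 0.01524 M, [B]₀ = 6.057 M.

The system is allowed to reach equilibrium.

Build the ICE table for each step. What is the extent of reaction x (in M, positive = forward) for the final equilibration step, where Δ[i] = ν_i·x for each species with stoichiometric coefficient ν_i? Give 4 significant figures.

x = -0.1263 M

Q₀ = 397.4 vs Keq = 41.91 ⇒ Q>K, reverse
Step 1:
                   C          B
  Initial    0.01524      6.057
  Change      0.1263    -0.1263
  Equil       0.1415      5.931
  solve Keq expr → x = -0.1263; check Q = 41.91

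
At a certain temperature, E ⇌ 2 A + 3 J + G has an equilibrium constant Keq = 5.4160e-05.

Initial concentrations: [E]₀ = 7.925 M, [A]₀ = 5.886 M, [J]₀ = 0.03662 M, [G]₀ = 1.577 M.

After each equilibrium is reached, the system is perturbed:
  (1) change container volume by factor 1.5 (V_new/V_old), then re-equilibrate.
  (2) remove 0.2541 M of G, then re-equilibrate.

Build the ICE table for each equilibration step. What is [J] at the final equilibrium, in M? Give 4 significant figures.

[J]_eq = 0.02853 M

Q₀ = 3.3855e-04 vs Keq = 5.4160e-05 ⇒ Q>K, reverse
Step 1:
                    E           A           J           G
  Initial       7.925       5.886     0.03662       1.577
  Change     0.005562    -0.01112    -0.01669   -0.005562
  Equil         7.931       5.875     0.01993       1.571
  solve Keq expr → x = -0.005562; check Q = 5.4160e-05
Then change container volume by factor 1.5 (V_new/V_old).
Step 2:
                    E           A           J           G
  Initial       5.287       3.917     0.01329       1.048
  Change     -0.00425    0.008501     0.01275     0.00425
  Equil         5.283       3.925     0.02604       1.052
  solve Keq expr → x = 0.00425; check Q = 5.4160e-05
Then remove 0.2541 M of G.
Step 3:
                    E           A           J           G
  Initial       5.283       3.925     0.02604      0.7978
  Change  -8.3152e-04    0.001663    0.002495  8.3152e-04
  Equil         5.282       3.927     0.02853      0.7986
  solve Keq expr → x = 8.3152e-04; check Q = 5.4160e-05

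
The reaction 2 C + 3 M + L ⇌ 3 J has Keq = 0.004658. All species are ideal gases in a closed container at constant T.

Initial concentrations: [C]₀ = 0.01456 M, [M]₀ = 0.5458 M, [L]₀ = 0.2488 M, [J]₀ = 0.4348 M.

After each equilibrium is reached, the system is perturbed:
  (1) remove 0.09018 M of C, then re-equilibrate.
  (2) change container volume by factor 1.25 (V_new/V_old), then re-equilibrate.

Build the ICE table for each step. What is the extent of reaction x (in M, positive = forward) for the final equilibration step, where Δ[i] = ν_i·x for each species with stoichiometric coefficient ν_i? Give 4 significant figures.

Q₀ = 9585 vs Keq = 0.004658 ⇒ Q>K, reverse
Step 1:
                    C           M           L           J
  I           0.01456      0.5458      0.2488      0.4348
  C            0.2583      0.3874      0.1291     -0.3874
  E            0.2728      0.9332      0.3779      0.0474
  solve Keq expr → x = -0.1291; check Q = 0.004658
Then remove 0.09018 M of C.
Step 2:
                    C           M           L           J
  I            0.1826      0.9332      0.3779      0.0474
  C          0.006515    0.009772    0.003257   -0.009772
  E            0.1892       0.943      0.3812     0.03763
  solve Keq expr → x = -0.003257; check Q = 0.004658
Then change container volume by factor 1.25 (V_new/V_old).
Step 3:
                    C           M           L           J
  I            0.1513      0.7544       0.305      0.0301
  C           0.00361    0.005415    0.001805   -0.005415
  E            0.1549      0.7598      0.3068     0.02469
  solve Keq expr → x = -0.001805; check Q = 0.004658

x = -0.001805 M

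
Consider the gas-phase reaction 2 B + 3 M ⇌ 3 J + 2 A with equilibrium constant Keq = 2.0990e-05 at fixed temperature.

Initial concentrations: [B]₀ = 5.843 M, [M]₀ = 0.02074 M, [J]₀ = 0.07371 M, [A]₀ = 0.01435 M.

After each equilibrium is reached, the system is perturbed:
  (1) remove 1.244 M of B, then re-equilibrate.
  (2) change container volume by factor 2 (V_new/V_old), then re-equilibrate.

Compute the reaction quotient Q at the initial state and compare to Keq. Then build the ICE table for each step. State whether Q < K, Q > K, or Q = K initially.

Q₀ = 2.7076e-04; Q > K (proceeds reverse)

Q₀ = 2.7076e-04 vs Keq = 2.0990e-05 ⇒ Q>K, reverse
Step 1:
                   B          M          J          A
  Initial      5.843    0.02074    0.07371    0.01435
  Change       0.006   0.009001  -0.009001     -0.006
  Equil        5.849    0.02974    0.06471    0.00835
  solve Keq expr → x = -0.003; check Q = 2.0990e-05
Then remove 1.244 M of B.
Step 2:
                   B          M          J          A
  Initial      4.605    0.02974    0.06471    0.00835
  Change     0.00101   0.001514  -0.001514   -0.00101
  Equil        4.606    0.03126    0.06319    0.00734
  solve Keq expr → x = -5.0482e-04; check Q = 2.0990e-05
Then change container volume by factor 2 (V_new/V_old).
Step 3:
                   B          M          J          A
  Initial      2.303    0.01563     0.0316    0.00367
  Change           0          0          0          0
  Equil        2.303    0.01563     0.0316    0.00367
  solve Keq expr → x = 0; check Q = 2.0990e-05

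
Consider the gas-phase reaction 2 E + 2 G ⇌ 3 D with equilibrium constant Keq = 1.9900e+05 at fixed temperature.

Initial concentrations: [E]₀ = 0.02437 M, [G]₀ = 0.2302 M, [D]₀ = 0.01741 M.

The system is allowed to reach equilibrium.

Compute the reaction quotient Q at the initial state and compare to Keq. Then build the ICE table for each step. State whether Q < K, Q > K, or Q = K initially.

Q₀ = 0.1677 vs Keq = 1.9900e+05 ⇒ Q<K, forward
Step 1:
                  E         G         D
  Initial   0.02437    0.2302   0.01741
  Change   -0.02423  -0.02423   0.03635
  Equil   1.3567e-04     0.206   0.05376
  solve Keq expr → x = 0.01212; check Q = 1.9900e+05

Q₀ = 0.1677; Q < K (proceeds forward)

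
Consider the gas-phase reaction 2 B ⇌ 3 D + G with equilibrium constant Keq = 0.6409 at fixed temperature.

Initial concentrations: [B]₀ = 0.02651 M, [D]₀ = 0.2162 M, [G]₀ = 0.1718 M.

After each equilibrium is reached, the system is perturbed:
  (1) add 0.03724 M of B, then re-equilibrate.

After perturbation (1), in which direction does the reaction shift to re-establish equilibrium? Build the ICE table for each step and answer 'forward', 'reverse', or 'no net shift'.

Q₀ = 2.47 vs Keq = 0.6409 ⇒ Q>K, reverse
Step 1:
                    B           D           G
  Initial     0.02651      0.2162      0.1718
  Change      0.01606    -0.02408   -0.008028
  Equil       0.04257      0.1921      0.1638
  solve Keq expr → x = -0.008028; check Q = 0.6409
Then add 0.03724 M of B.
Step 2:
                    B           D           G
  Initial     0.07981      0.1921      0.1638
  Change     -0.02324     0.03486     0.01162
  Equil       0.05657       0.227      0.1754
  solve Keq expr → x = 0.01162; check Q = 0.6409

Direction: forward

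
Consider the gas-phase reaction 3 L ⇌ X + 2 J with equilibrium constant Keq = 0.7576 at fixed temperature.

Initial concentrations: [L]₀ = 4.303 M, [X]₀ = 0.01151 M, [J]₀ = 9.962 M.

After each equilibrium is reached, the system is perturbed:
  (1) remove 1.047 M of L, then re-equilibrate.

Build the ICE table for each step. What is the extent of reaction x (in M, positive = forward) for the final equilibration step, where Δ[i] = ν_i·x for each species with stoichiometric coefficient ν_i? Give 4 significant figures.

x = -0.1277 M

Q₀ = 0.01434 vs Keq = 0.7576 ⇒ Q<K, forward
Step 1:
                   L          X          J
  I            4.303    0.01151      9.962
  C          -0.8281      0.276     0.5521
  E            3.475     0.2876      10.51
  solve Keq expr → x = 0.276; check Q = 0.7576
Then remove 1.047 M of L.
Step 2:
                   L          X          J
  I            2.428     0.2876      10.51
  C            0.383    -0.1277    -0.2553
  E            2.811     0.1599      10.26
  solve Keq expr → x = -0.1277; check Q = 0.7576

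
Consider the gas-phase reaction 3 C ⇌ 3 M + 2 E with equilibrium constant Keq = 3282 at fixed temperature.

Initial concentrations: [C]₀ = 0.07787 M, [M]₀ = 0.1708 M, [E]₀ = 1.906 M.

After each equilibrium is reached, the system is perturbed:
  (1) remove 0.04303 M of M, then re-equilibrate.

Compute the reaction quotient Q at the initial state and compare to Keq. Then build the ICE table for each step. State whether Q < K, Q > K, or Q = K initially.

Q₀ = 38.34; Q < K (proceeds forward)

Q₀ = 38.34 vs Keq = 3282 ⇒ Q<K, forward
Step 1:
                   C          M          E
  I          0.07787     0.1708      1.906
  C         -0.05429    0.05429    0.03619
  E          0.02358     0.2251      1.942
  solve Keq expr → x = 0.0181; check Q = 3282
Then remove 0.04303 M of M.
Step 2:
                   C          M          E
  I          0.02358     0.1821      1.942
  C        -0.004064   0.004064   0.002709
  E          0.01951     0.1861      1.945
  solve Keq expr → x = 0.001355; check Q = 3282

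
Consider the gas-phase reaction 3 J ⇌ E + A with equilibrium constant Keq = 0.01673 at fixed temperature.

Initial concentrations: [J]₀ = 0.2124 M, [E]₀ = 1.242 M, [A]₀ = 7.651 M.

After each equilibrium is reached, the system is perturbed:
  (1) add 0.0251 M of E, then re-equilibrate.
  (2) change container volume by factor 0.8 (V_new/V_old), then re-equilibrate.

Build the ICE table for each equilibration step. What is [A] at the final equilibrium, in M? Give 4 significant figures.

[A]_eq = 8.163 M

Q₀ = 991.7 vs Keq = 0.01673 ⇒ Q>K, reverse
Step 1:
                  J         E         A
  Initial    0.2124     1.242     7.651
  Change      3.372    -1.124    -1.124
  Equil       3.584     0.118     6.527
  solve Keq expr → x = -1.124; check Q = 0.01673
Then add 0.0251 M of E.
Step 2:
                  J         E         A
  Initial     3.584    0.1431     6.527
  Change    0.05704  -0.01901  -0.01901
  Equil       3.641    0.1241     6.508
  solve Keq expr → x = -0.01901; check Q = 0.01673
Then change container volume by factor 0.8 (V_new/V_old).
Step 3:
                  J         E         A
  Initial     4.552    0.1551     8.135
  Change   -0.08318   0.02773   0.02773
  Equil       4.469    0.1829     8.163
  solve Keq expr → x = 0.02773; check Q = 0.01673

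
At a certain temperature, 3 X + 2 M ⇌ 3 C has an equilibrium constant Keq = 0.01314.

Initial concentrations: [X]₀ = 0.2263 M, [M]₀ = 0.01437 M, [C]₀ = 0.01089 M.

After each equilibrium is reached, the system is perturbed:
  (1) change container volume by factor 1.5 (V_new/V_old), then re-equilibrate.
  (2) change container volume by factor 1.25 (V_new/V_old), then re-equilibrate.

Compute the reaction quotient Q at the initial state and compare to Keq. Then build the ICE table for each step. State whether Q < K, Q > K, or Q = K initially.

Q₀ = 0.5397; Q > K (proceeds reverse)

Q₀ = 0.5397 vs Keq = 0.01314 ⇒ Q>K, reverse
Step 1:
                  X         M         C
  init       0.2263   0.01437   0.01089
  Δ        0.006968  0.004646 -0.006968
  eq         0.2333   0.01902  0.003922
  solve Keq expr → x = -0.002323; check Q = 0.01314
Then change container volume by factor 1.5 (V_new/V_old).
Step 2:
                  X         M         C
  init       0.1555   0.01268  0.002614
  Δ       5.7194e-04 3.8130e-04 -5.7194e-04
  eq         0.1561   0.01306  0.002042
  solve Keq expr → x = -1.9065e-04; check Q = 0.01314
Then change container volume by factor 1.25 (V_new/V_old).
Step 3:
                  X         M         C
  init       0.1249   0.01045  0.001634
  Δ       2.1085e-04 1.4057e-04 -2.1085e-04
  eq         0.1251   0.01059  0.001423
  solve Keq expr → x = -7.0284e-05; check Q = 0.01314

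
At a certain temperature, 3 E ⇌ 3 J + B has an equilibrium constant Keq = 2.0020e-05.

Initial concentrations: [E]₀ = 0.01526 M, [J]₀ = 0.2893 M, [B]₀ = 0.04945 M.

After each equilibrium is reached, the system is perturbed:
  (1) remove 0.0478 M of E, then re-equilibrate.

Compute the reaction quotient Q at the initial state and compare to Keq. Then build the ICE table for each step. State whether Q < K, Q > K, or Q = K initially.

Q₀ = 336.9; Q > K (proceeds reverse)

Q₀ = 336.9 vs Keq = 2.0020e-05 ⇒ Q>K, reverse
Step 1:
                  E         J         B
  Initial   0.01526    0.2893   0.04945
  Change     0.1483   -0.1483  -0.04942
  Equil      0.1635     0.141 3.1195e-05
  solve Keq expr → x = -0.04942; check Q = 2.0020e-05
Then remove 0.0478 M of E.
Step 2:
                  E         J         B
  Initial    0.1157     0.141 3.1195e-05
  Change  6.0324e-05 -6.0324e-05 -2.0108e-05
  Equil      0.1158     0.141 1.1087e-05
  solve Keq expr → x = -2.0108e-05; check Q = 2.0020e-05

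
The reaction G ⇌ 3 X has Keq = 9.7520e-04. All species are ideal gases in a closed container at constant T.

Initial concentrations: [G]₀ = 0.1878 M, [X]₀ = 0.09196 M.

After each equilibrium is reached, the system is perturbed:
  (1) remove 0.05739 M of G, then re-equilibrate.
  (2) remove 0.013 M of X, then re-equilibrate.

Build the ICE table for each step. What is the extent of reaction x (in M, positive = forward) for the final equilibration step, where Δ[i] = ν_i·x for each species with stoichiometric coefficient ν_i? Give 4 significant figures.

Q₀ = 0.004141 vs Keq = 9.7520e-04 ⇒ Q>K, reverse
Step 1:
                   G          X
  init        0.1878    0.09196
  Δ          0.01135   -0.03405
  eq          0.1991    0.05791
  solve Keq expr → x = -0.01135; check Q = 9.7520e-04
Then remove 0.05739 M of G.
Step 2:
                   G          X
  init        0.1418    0.05791
  Δ         0.001988  -0.005963
  eq          0.1437    0.05195
  solve Keq expr → x = -0.001988; check Q = 9.7520e-04
Then remove 0.013 M of X.
Step 3:
                   G          X
  init        0.1437    0.03895
  Δ        -0.004164    0.01249
  eq          0.1396    0.05144
  solve Keq expr → x = 0.004164; check Q = 9.7520e-04

x = 0.004164 M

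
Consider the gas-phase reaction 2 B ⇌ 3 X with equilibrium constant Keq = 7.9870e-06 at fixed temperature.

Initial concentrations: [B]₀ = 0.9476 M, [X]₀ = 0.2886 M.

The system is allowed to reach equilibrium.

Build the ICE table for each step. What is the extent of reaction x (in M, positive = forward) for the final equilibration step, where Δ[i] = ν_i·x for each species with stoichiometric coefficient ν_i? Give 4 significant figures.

Q₀ = 0.02677 vs Keq = 7.9870e-06 ⇒ Q>K, reverse
Step 1:
                    B           X
  Initial      0.9476      0.2886
  Change        0.178      -0.267
  Equil         1.126     0.02163
  solve Keq expr → x = -0.08899; check Q = 7.9870e-06

x = -0.08899 M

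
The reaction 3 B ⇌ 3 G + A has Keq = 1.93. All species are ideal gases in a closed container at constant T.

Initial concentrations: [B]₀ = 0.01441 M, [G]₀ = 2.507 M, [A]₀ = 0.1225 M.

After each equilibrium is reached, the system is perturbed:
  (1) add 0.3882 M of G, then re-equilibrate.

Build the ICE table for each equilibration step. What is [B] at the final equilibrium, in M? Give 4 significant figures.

Q₀ = 6.4507e+05 vs Keq = 1.93 ⇒ Q>K, reverse
Step 1:
                  B         G         A
  Initial   0.01441     2.507    0.1225
  Change     0.3417   -0.3417   -0.1139
  Equil      0.3561     2.165  0.008588
  solve Keq expr → x = -0.1139; check Q = 1.93
Then add 0.3882 M of G.
Step 2:
                  B         G         A
  Initial    0.3561     2.553  0.008588
  Change   0.008701 -0.008701   -0.0029
  Equil      0.3648     2.545  0.005688
  solve Keq expr → x = -0.0029; check Q = 1.93

[B]_eq = 0.3648 M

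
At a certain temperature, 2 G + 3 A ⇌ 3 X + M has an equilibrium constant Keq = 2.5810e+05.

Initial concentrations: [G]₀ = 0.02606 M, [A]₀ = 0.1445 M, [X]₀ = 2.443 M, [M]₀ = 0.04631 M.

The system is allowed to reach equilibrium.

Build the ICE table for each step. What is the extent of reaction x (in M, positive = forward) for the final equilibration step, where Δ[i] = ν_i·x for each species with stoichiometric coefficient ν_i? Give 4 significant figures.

Q₀ = 3.2953e+05 vs Keq = 2.5810e+05 ⇒ Q>K, reverse
Step 1:
                    G           A           X           M
  Initial     0.02606      0.1445       2.443     0.04631
  Change     0.002081    0.003121   -0.003121    -0.00104
  Equil       0.02814      0.1476        2.44     0.04527
  solve Keq expr → x = -0.00104; check Q = 2.5810e+05

x = -0.00104 M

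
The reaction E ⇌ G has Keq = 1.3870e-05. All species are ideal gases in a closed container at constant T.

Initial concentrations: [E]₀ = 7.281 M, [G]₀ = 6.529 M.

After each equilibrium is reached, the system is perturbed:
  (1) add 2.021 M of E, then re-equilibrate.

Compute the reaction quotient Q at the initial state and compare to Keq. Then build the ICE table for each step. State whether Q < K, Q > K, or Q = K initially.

Q₀ = 0.8967; Q > K (proceeds reverse)

Q₀ = 0.8967 vs Keq = 1.3870e-05 ⇒ Q>K, reverse
Step 1:
                  E         G
  init        7.281     6.529
  Δ           6.529    -6.529
  eq          13.81 1.9154e-04
  solve Keq expr → x = -6.529; check Q = 1.3870e-05
Then add 2.021 M of E.
Step 2:
                  E         G
  init        15.83 1.9154e-04
  Δ       -2.8031e-05 2.8031e-05
  eq          15.83 2.1957e-04
  solve Keq expr → x = 2.8031e-05; check Q = 1.3870e-05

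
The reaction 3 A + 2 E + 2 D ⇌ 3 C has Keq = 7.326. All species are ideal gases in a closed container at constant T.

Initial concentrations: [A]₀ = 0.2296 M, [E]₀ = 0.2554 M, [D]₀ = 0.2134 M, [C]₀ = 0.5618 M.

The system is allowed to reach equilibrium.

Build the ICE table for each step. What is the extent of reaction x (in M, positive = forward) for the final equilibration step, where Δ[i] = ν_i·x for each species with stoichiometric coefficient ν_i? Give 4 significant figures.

x = -0.08889 M

Q₀ = 4932 vs Keq = 7.326 ⇒ Q>K, reverse
Step 1:
                  A         E         D         C
  init       0.2296    0.2554    0.2134    0.5618
  Δ          0.2667    0.1778    0.1778   -0.2667
  eq         0.4963    0.4332    0.3912    0.2951
  solve Keq expr → x = -0.08889; check Q = 7.326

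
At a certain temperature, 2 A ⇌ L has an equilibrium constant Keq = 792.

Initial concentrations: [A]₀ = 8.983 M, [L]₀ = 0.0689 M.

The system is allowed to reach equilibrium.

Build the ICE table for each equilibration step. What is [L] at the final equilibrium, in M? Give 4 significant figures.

Q₀ = 8.5384e-04 vs Keq = 792 ⇒ Q<K, forward
Step 1:
                  A         L
  init        8.983    0.0689
  Δ          -8.907     4.454
  eq        0.07557     4.523
  solve Keq expr → x = 4.454; check Q = 792

[L]_eq = 4.523 M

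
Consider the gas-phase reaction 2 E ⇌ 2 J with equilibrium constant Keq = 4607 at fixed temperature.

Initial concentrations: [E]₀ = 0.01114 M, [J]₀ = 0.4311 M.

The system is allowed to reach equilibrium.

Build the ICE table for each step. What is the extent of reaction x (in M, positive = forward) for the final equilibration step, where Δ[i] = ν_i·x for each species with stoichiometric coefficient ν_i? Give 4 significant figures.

x = 0.00236 M

Q₀ = 1498 vs Keq = 4607 ⇒ Q<K, forward
Step 1:
                  E         J
  init      0.01114    0.4311
  Δ       -0.004719  0.004719
  eq       0.006421    0.4358
  solve Keq expr → x = 0.00236; check Q = 4607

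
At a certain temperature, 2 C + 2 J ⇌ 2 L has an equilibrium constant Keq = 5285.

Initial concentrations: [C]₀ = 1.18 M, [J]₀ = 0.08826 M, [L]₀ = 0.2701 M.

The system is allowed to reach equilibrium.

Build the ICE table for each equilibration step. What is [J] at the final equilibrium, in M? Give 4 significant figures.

[J]_eq = 0.004441 M

Q₀ = 6.726 vs Keq = 5285 ⇒ Q<K, forward
Step 1:
                   C          J          L
  Initial       1.18    0.08826     0.2701
  Change    -0.08382   -0.08382    0.08382
  Equil        1.096   0.004441     0.3539
  solve Keq expr → x = 0.04191; check Q = 5285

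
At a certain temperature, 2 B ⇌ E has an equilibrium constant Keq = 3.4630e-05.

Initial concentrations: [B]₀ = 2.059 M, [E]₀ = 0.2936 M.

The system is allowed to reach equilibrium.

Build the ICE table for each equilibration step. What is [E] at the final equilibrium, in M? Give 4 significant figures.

Q₀ = 0.06925 vs Keq = 3.4630e-05 ⇒ Q>K, reverse
Step 1:
                    B           E
  Initial       2.059      0.2936
  Change       0.5867     -0.2934
  Equil         2.646  2.4240e-04
  solve Keq expr → x = -0.2934; check Q = 3.4630e-05

[E]_eq = 2.4240e-04 M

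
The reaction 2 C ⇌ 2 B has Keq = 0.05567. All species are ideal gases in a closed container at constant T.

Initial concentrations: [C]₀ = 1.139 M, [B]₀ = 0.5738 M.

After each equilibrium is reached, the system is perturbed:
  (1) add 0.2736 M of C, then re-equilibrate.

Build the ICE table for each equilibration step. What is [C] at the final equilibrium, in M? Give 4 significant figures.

[C]_eq = 1.607 M

Q₀ = 0.2538 vs Keq = 0.05567 ⇒ Q>K, reverse
Step 1:
                    C           B
  init          1.139      0.5738
  Δ            0.2468     -0.2468
  eq            1.386       0.327
  solve Keq expr → x = -0.1234; check Q = 0.05567
Then add 0.2736 M of C.
Step 2:
                    C           B
  init          1.659       0.327
  Δ          -0.05223     0.05223
  eq            1.607      0.3792
  solve Keq expr → x = 0.02612; check Q = 0.05567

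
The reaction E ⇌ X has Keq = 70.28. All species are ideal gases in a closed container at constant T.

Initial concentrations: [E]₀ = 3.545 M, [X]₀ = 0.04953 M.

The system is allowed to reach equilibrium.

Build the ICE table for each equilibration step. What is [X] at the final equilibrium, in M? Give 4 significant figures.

Q₀ = 0.01397 vs Keq = 70.28 ⇒ Q<K, forward
Step 1:
                  E         X
  I           3.545   0.04953
  C          -3.495     3.495
  E         0.05043     3.544
  solve Keq expr → x = 3.495; check Q = 70.28

[X]_eq = 3.544 M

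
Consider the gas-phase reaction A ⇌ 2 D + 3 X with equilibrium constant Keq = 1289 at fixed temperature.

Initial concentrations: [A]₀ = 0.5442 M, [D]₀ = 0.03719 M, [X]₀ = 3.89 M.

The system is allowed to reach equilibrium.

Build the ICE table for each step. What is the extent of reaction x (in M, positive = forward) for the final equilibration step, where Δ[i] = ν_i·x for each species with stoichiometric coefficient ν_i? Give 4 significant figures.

Q₀ = 0.1496 vs Keq = 1289 ⇒ Q<K, forward
Step 1:
                    A           D           X
  I            0.5442     0.03719        3.89
  C           -0.4476      0.8952       1.343
  E           0.09662      0.9323       5.233
  solve Keq expr → x = 0.4476; check Q = 1289

x = 0.4476 M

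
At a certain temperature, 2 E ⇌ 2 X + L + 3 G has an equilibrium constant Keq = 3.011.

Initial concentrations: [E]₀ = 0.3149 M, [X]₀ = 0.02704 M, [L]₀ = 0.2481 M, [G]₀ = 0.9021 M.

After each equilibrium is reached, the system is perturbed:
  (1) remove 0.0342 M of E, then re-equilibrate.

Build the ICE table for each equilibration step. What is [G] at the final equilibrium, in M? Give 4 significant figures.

Q₀ = 0.001343 vs Keq = 3.011 ⇒ Q<K, forward
Step 1:
                   E          X          L          G
  I           0.3149    0.02704     0.2481     0.9021
  C          -0.2076     0.2076     0.1038     0.3115
  E           0.1073     0.2347     0.3519      1.214
  solve Keq expr → x = 0.1038; check Q = 3.011
Then remove 0.0342 M of E.
Step 2:
                   E          X          L          G
  I          0.07306     0.2347     0.3519      1.214
  C          0.02005   -0.02005   -0.01003   -0.03008
  E          0.09311     0.2146     0.3419      1.183
  solve Keq expr → x = -0.01003; check Q = 3.011

[G]_eq = 1.183 M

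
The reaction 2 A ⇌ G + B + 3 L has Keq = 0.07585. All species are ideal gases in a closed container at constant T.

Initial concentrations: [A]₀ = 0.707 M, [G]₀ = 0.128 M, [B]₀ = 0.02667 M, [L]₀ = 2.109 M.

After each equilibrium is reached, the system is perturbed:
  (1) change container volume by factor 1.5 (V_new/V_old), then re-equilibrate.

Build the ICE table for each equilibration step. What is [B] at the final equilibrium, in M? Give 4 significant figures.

Q₀ = 0.06407 vs Keq = 0.07585 ⇒ Q<K, forward
Step 1:
                  A         G         B         L
  I           0.707     0.128   0.02667     2.109
  C       -0.006362  0.003181  0.003181  0.009543
  E          0.7006    0.1312   0.02985     2.119
  solve Keq expr → x = 0.003181; check Q = 0.07585
Then change container volume by factor 1.5 (V_new/V_old).
Step 2:
                  A         G         B         L
  I          0.4671   0.08745    0.0199     1.412
  C        -0.04044   0.02022   0.02022   0.06066
  E          0.4267    0.1077   0.04012     1.473
  solve Keq expr → x = 0.02022; check Q = 0.07585

[B]_eq = 0.04012 M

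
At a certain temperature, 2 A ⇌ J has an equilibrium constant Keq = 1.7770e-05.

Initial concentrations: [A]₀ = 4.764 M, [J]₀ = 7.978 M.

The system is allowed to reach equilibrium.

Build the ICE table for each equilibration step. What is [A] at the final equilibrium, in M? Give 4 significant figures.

Q₀ = 0.3515 vs Keq = 1.7770e-05 ⇒ Q>K, reverse
Step 1:
                    A           J
  I             4.764       7.978
  C             15.94       -7.97
  E              20.7    0.007618
  solve Keq expr → x = -7.97; check Q = 1.7770e-05

[A]_eq = 20.7 M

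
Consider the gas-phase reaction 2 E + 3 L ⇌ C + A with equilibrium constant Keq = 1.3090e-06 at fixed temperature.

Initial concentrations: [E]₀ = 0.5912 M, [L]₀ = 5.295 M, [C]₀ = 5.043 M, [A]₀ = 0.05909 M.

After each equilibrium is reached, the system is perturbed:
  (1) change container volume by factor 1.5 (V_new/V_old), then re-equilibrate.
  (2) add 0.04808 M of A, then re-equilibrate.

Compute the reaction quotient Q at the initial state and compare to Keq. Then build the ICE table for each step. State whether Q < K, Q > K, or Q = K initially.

Q₀ = 0.005743; Q > K (proceeds reverse)

Q₀ = 0.005743 vs Keq = 1.3090e-06 ⇒ Q>K, reverse
Step 1:
                    E           L           C           A
  Initial      0.5912       5.295       5.043     0.05909
  Change       0.1181      0.1772    -0.05907    -0.05907
  Equil        0.7093       5.472       4.984  2.1655e-05
  solve Keq expr → x = -0.05907; check Q = 1.3090e-06
Then change container volume by factor 1.5 (V_new/V_old).
Step 2:
                    E           L           C           A
  Initial      0.4729       3.648       3.323  1.4437e-05
  Change   2.0317e-05  3.0476e-05 -1.0159e-05 -1.0159e-05
  Equil        0.4729       3.648       3.323  4.2780e-06
  solve Keq expr → x = -1.0159e-05; check Q = 1.3090e-06
Then add 0.04808 M of A.
Step 3:
                    E           L           C           A
  Initial      0.4729       3.648       3.323     0.04808
  Change      0.09615      0.1442    -0.04808    -0.04808
  Equil        0.5691       3.792       3.275  7.0609e-06
  solve Keq expr → x = -0.04808; check Q = 1.3090e-06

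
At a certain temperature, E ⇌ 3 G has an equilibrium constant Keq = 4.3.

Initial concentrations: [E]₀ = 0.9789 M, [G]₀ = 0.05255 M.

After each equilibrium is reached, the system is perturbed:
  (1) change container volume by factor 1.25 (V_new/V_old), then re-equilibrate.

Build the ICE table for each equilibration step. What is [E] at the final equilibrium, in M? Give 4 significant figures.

[E]_eq = 0.3983 M

Q₀ = 1.4824e-04 vs Keq = 4.3 ⇒ Q<K, forward
Step 1:
                  E         G
  init       0.9789   0.05255
  Δ         -0.4271     1.281
  eq         0.5518     1.334
  solve Keq expr → x = 0.4271; check Q = 4.3
Then change container volume by factor 1.25 (V_new/V_old).
Step 2:
                  E         G
  init       0.4415     1.067
  Δ        -0.04314    0.1294
  eq         0.3983     1.196
  solve Keq expr → x = 0.04314; check Q = 4.3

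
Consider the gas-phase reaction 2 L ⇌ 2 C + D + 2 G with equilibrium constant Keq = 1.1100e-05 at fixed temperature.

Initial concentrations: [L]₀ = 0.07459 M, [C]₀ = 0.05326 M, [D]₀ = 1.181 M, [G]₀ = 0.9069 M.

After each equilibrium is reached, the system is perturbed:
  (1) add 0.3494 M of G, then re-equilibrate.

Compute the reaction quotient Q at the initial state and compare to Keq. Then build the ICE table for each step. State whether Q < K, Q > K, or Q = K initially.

Q₀ = 0.4952 vs Keq = 1.1100e-05 ⇒ Q>K, reverse
Step 1:
                   L          C          D          G
  Initial    0.07459    0.05326      1.181     0.9069
  Change      0.0528    -0.0528    -0.0264    -0.0528
  Equil       0.1274 4.6245e-04      1.155     0.8541
  solve Keq expr → x = -0.0264; check Q = 1.1100e-05
Then add 0.3494 M of G.
Step 2:
                   L          C          D          G
  Initial     0.1274 4.6245e-04      1.155      1.204
  Change  1.3387e-04 -1.3387e-04 -6.6933e-05 -1.3387e-04
  Equil       0.1275 3.2858e-04      1.155      1.203
  solve Keq expr → x = -6.6933e-05; check Q = 1.1100e-05

Q₀ = 0.4952; Q > K (proceeds reverse)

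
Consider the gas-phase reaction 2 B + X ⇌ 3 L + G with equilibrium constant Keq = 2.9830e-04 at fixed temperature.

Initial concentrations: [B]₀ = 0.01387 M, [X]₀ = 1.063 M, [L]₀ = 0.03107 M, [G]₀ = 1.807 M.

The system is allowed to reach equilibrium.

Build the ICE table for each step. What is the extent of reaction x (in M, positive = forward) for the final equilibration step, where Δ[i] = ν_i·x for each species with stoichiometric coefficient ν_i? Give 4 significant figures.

Q₀ = 0.265 vs Keq = 2.9830e-04 ⇒ Q>K, reverse
Step 1:
                  B         X         L         G
  Initial   0.01387     1.063   0.03107     1.807
  Change    0.01702  0.008512  -0.02553 -0.008512
  Equil     0.03089     1.072  0.005535     1.798
  solve Keq expr → x = -0.008512; check Q = 2.9830e-04

x = -0.008512 M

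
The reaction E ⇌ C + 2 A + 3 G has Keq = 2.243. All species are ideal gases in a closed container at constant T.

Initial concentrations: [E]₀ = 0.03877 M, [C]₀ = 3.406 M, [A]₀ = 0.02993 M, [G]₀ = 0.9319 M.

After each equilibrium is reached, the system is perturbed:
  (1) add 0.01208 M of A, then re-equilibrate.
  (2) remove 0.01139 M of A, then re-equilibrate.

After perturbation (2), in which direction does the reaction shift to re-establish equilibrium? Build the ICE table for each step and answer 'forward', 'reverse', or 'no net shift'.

Direction: forward

Q₀ = 0.06369 vs Keq = 2.243 ⇒ Q<K, forward
Step 1:
                  E         C         A         G
  init      0.03877     3.406   0.02993    0.9319
  Δ        -0.02734   0.02734   0.05469   0.08203
  eq        0.01143     3.433   0.08462     1.014
  solve Keq expr → x = 0.02734; check Q = 2.243
Then add 0.01208 M of A.
Step 2:
                  E         C         A         G
  init      0.01143     3.433    0.0967     1.014
  Δ        0.002021 -0.002021 -0.004043 -0.006064
  eq        0.01345     3.431   0.09266     1.008
  solve Keq expr → x = -0.002021; check Q = 2.243
Then remove 0.01139 M of A.
Step 3:
                  E         C         A         G
  init      0.01345     3.431   0.08127     1.008
  Δ       -0.001908  0.001908  0.003816  0.005724
  eq        0.01154     3.433   0.08508     1.014
  solve Keq expr → x = 0.001908; check Q = 2.243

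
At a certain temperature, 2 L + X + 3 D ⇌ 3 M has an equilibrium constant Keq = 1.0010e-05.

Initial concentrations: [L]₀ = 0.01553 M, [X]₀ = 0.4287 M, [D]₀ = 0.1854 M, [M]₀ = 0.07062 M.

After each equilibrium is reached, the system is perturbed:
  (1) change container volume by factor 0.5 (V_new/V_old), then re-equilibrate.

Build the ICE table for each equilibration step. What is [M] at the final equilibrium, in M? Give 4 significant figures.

[M]_eq = 0.002632 M

Q₀ = 534.5 vs Keq = 1.0010e-05 ⇒ Q>K, reverse
Step 1:
                   L          X          D          M
  init       0.01553     0.4287     0.1854    0.07062
  Δ          0.04664    0.02332    0.06996   -0.06996
  eq         0.06217      0.452     0.2554 6.6281e-04
  solve Keq expr → x = -0.02332; check Q = 1.0010e-05
Then change container volume by factor 0.5 (V_new/V_old).
Step 2:
                   L          X          D          M
  init        0.1243      0.904     0.5107   0.001326
  Δ       -8.7071e-04 -4.3535e-04  -0.001306   0.001306
  eq          0.1235     0.9036     0.5094   0.002632
  solve Keq expr → x = 4.3535e-04; check Q = 1.0010e-05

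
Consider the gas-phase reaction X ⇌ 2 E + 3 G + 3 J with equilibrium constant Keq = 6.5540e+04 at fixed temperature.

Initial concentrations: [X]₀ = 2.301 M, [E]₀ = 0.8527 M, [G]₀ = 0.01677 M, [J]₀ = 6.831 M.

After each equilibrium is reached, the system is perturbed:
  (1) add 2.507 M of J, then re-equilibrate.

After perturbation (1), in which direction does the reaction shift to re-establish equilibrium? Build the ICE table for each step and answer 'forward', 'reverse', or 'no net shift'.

Direction: reverse

Q₀ = 4.7504e-04 vs Keq = 6.5540e+04 ⇒ Q<K, forward
Step 1:
                    X           E           G           J
  init          2.301      0.8527     0.01677       6.831
  Δ           -0.8566       1.713        2.57        2.57
  eq            1.444       2.566       2.587       9.401
  solve Keq expr → x = 0.8566; check Q = 6.5540e+04
Then add 2.507 M of J.
Step 2:
                    X           E           G           J
  init          1.444       2.566       2.587       11.91
  Δ            0.1048     -0.2095     -0.3143     -0.3143
  eq            1.549       2.356       2.272       11.59
  solve Keq expr → x = -0.1048; check Q = 6.5540e+04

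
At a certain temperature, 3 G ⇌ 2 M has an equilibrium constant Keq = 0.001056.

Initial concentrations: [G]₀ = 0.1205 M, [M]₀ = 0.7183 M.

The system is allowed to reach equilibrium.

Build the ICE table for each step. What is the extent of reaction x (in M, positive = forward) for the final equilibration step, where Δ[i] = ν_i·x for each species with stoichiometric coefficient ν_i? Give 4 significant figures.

Q₀ = 294.9 vs Keq = 0.001056 ⇒ Q>K, reverse
Step 1:
                  G         M
  init       0.1205    0.7183
  Δ           1.018   -0.6788
  eq          1.139   0.03949
  solve Keq expr → x = -0.3394; check Q = 0.001056

x = -0.3394 M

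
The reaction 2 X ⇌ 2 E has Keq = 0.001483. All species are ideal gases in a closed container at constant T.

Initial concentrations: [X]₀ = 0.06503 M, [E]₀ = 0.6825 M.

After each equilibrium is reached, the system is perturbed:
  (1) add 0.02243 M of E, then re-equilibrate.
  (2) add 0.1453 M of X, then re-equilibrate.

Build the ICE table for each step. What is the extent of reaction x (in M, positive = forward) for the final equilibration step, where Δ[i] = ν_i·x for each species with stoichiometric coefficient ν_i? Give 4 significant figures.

Q₀ = 110.1 vs Keq = 0.001483 ⇒ Q>K, reverse
Step 1:
                   X          E
  Initial    0.06503     0.6825
  Change      0.6548    -0.6548
  Equil       0.7198    0.02772
  solve Keq expr → x = -0.3274; check Q = 0.001483
Then add 0.02243 M of E.
Step 2:
                   X          E
  Initial     0.7198    0.05015
  Change      0.0216    -0.0216
  Equil       0.7414    0.02855
  solve Keq expr → x = -0.0108; check Q = 0.001483
Then add 0.1453 M of X.
Step 3:
                   X          E
  Initial     0.8867    0.02855
  Change   -0.005388   0.005388
  Equil       0.8813    0.03394
  solve Keq expr → x = 0.002694; check Q = 0.001483

x = 0.002694 M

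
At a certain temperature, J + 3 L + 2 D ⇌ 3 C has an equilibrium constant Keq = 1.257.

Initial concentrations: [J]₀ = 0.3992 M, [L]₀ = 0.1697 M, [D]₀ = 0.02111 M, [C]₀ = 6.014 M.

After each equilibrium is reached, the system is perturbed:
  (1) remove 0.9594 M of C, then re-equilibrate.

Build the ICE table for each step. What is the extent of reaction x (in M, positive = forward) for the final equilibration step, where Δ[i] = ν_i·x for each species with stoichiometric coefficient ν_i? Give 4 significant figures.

Q₀ = 2.5019e+08 vs Keq = 1.257 ⇒ Q>K, reverse
Step 1:
                   J          L          D          C
  I           0.3992     0.1697    0.02111      6.014
  C           0.7624      2.287      1.525     -2.287
  E            1.162      2.457      1.546      3.727
  solve Keq expr → x = -0.7624; check Q = 1.257
Then remove 0.9594 M of C.
Step 2:
                   J          L          D          C
  I            1.162      2.457      1.546      2.767
  C         -0.08416    -0.2525    -0.1683     0.2525
  E            1.077      2.204      1.378       3.02
  solve Keq expr → x = 0.08416; check Q = 1.257

x = 0.08416 M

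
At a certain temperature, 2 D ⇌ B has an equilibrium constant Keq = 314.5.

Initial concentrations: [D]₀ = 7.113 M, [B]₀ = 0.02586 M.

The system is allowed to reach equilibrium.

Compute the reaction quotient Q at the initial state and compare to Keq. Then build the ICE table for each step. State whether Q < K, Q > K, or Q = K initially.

Q₀ = 5.1112e-04 vs Keq = 314.5 ⇒ Q<K, forward
Step 1:
                  D         B
  init        7.113   0.02586
  Δ          -7.007     3.504
  eq         0.1059     3.529
  solve Keq expr → x = 3.504; check Q = 314.5

Q₀ = 5.1112e-04; Q < K (proceeds forward)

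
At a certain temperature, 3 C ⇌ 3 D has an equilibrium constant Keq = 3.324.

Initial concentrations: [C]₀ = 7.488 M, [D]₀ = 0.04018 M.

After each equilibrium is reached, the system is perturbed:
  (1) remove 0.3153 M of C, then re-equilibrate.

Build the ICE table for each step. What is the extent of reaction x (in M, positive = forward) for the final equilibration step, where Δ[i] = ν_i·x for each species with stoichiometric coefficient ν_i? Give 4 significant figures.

Q₀ = 1.5450e-07 vs Keq = 3.324 ⇒ Q<K, forward
Step 1:
                    C           D
  I             7.488     0.04018
  C            -4.468       4.468
  E              3.02       4.508
  solve Keq expr → x = 1.489; check Q = 3.324
Then remove 0.3153 M of C.
Step 2:
                    C           D
  I             2.705       4.508
  C            0.1888     -0.1888
  E             2.894       4.319
  solve Keq expr → x = -0.06293; check Q = 3.324

x = -0.06293 M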